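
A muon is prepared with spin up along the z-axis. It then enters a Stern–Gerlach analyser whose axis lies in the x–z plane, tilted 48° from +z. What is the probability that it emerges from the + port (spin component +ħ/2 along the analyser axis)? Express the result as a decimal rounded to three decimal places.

For spin-½, the probability of finding spin-up along an axis at angle θ to the initial spin direction is cos²(θ/2); spin-down is sin²(θ/2).
θ = 48°, so P = cos²(24°) ≈ 0.835.

0.835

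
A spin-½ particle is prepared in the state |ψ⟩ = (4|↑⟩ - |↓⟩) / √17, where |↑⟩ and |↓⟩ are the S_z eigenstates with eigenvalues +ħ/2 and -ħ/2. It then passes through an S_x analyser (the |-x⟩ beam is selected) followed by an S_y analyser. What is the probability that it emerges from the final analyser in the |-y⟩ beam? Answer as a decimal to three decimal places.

0.368

First analyser (S_x): P(|-x⟩) = |⟨-x|ψ⟩|² = 25/34.
After stage 1 the state is |-x⟩; P(|-y⟩) = |⟨-y|-x⟩|² = 1/2.
Joint probability = 25/34 × 1/2 = 0.368.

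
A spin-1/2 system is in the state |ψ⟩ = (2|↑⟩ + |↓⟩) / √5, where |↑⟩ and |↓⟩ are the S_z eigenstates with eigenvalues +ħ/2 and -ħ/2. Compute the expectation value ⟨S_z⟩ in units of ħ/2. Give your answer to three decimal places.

⟨σ_z⟩ = |a|² - |b|² divided by |a|²+|b|², with a, b the |↑⟩, |↓⟩ amplitudes.
= (4 - 1)/5 = 3/5.
⟨S_z⟩ = (ħ/2)·⟨σ_z⟩.

0.600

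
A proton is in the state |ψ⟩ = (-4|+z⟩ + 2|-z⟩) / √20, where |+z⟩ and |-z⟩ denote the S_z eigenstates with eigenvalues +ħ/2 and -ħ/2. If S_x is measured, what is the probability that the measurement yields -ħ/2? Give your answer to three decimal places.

0.900

|-x⟩ = (|+z⟩ - |-z⟩)/√2, so ⟨-x|ψ⟩ = (-6) / (√2·√20).
P = |-6|² / 40 = 36/40.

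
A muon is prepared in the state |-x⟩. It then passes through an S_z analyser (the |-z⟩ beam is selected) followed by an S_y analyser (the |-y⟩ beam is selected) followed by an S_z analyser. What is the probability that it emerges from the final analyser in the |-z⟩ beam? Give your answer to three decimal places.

First analyser (S_z): from |-x⟩, P(|-z⟩) = 1/2.
After stage 1 the state is |-z⟩; P(|-y⟩) = |⟨-y|-z⟩|² = 1/2.
After stage 2 the state is |-y⟩; P(|-z⟩) = |⟨-z|-y⟩|² = 1/2.
Joint probability = 1/2 × 1/2 × 1/2 = 0.125.

0.125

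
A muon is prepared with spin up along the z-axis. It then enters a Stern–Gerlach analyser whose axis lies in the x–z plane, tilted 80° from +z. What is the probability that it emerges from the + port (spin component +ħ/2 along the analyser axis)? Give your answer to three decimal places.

For spin-½, the probability of finding spin-up along an axis at angle θ to the initial spin direction is cos²(θ/2); spin-down is sin²(θ/2).
θ = 80°, so P = cos²(40°) ≈ 0.587.

0.587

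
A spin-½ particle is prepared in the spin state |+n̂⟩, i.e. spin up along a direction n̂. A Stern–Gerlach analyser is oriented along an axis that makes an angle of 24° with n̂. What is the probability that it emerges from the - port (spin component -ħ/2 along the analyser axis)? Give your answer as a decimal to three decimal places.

For spin-½, the probability of finding spin-up along an axis at angle θ to the initial spin direction is cos²(θ/2); spin-down is sin²(θ/2).
θ = 24°, so P = sin²(12°) ≈ 0.043.

0.043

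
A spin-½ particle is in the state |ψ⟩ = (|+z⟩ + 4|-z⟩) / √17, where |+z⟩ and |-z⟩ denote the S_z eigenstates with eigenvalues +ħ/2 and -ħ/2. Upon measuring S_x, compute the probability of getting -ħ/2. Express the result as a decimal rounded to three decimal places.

|-x⟩ = (|+z⟩ - |-z⟩)/√2, so ⟨-x|ψ⟩ = (-3) / (√2·√17).
P = |-3|² / 34 = 9/34.

0.265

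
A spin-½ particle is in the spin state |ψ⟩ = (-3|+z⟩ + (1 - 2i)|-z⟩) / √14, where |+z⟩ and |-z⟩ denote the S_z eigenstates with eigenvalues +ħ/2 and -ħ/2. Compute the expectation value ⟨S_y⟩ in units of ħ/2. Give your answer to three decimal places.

0.857

⟨σ_y⟩ = 2 Im(a* b)/(|a|²+|b|²) with a = -3, b = (1 - 2i).
a* b = (-3 + 6i), so ⟨σ_y⟩ = 12/14.
⟨S_y⟩ = (ħ/2)·⟨σ_y⟩.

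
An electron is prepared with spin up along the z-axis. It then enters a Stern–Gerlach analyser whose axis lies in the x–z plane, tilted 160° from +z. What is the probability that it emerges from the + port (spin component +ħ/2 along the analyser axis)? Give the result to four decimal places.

For spin-½, the probability of finding spin-up along an axis at angle θ to the initial spin direction is cos²(θ/2); spin-down is sin²(θ/2).
θ = 160°, so P = cos²(80°) ≈ 0.0302.

0.0302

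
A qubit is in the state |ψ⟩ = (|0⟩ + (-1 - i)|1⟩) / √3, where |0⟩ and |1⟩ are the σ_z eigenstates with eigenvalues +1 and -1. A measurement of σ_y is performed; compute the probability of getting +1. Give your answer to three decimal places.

0.167

|+y⟩ = (|0⟩ + i|1⟩)/√2, so ⟨+y|ψ⟩ = (i) / (√2·√3).
P = |i|² / 6 = 1/6.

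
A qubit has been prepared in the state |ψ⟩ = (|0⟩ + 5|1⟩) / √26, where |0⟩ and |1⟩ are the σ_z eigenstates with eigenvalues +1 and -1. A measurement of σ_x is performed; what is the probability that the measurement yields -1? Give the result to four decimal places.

|-x⟩ = (|0⟩ - |1⟩)/√2, so ⟨-x|ψ⟩ = (-4) / (√2·√26).
P = |-4|² / 52 = 16/52.

0.3077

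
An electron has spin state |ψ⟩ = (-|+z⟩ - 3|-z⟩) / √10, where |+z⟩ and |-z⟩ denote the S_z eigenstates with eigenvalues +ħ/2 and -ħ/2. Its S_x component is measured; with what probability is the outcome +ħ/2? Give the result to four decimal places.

|+x⟩ = (|+z⟩ + |-z⟩)/√2, so ⟨+x|ψ⟩ = (-4) / (√2·√10).
P = |-4|² / 20 = 16/20.

0.8000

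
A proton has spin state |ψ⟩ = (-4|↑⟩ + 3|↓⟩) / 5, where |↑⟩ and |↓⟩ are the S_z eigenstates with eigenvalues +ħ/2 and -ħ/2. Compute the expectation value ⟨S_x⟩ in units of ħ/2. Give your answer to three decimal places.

⟨σ_x⟩ = 2 Re(a* b)/(|a|²+|b|²) with a = -4, b = 3.
a* b = -12, so ⟨σ_x⟩ = -24/25.
⟨S_x⟩ = (ħ/2)·⟨σ_x⟩.

-0.960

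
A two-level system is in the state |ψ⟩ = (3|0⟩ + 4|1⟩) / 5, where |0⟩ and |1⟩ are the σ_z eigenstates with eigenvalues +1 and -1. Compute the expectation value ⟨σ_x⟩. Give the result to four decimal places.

⟨σ_x⟩ = 2 Re(a* b)/(|a|²+|b|²) with a = 3, b = 4.
a* b = 12, so ⟨σ_x⟩ = 24/25.

0.9600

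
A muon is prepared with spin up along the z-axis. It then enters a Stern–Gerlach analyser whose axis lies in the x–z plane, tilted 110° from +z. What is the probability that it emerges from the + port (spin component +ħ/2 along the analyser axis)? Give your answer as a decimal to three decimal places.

0.329

For spin-½, the probability of finding spin-up along an axis at angle θ to the initial spin direction is cos²(θ/2); spin-down is sin²(θ/2).
θ = 110°, so P = cos²(55°) ≈ 0.329.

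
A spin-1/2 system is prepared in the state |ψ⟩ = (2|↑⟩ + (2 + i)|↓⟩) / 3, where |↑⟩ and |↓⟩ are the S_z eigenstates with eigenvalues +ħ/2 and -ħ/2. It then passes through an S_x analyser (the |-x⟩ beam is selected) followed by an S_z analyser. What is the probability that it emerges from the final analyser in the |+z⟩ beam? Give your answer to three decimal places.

First analyser (S_x): P(|-x⟩) = |⟨-x|ψ⟩|² = 1/18.
After stage 1 the state is |-x⟩; P(|+z⟩) = |⟨+z|-x⟩|² = 1/2.
Joint probability = 1/18 × 1/2 = 0.028.

0.028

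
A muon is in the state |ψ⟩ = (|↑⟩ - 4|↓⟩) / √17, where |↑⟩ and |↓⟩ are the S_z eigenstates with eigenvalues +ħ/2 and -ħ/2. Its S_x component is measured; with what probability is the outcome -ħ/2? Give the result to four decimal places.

|-x⟩ = (|↑⟩ - |↓⟩)/√2, so ⟨-x|ψ⟩ = (5) / (√2·√17).
P = |5|² / 34 = 25/34.

0.7353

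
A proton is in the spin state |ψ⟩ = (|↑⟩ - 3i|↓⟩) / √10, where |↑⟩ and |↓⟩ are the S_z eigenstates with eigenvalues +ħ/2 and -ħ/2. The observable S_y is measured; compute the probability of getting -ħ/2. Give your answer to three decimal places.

0.800

|-y⟩ = (|↑⟩ - i|↓⟩)/√2, so ⟨-y|ψ⟩ = (4) / (√2·√10).
P = |4|² / 20 = 16/20.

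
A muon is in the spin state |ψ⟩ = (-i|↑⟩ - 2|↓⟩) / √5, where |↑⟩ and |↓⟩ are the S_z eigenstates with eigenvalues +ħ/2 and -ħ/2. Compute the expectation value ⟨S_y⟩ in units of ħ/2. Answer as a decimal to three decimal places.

⟨σ_y⟩ = 2 Im(a* b)/(|a|²+|b|²) with a = -i, b = -2.
a* b = -2i, so ⟨σ_y⟩ = -4/5.
⟨S_y⟩ = (ħ/2)·⟨σ_y⟩.

-0.800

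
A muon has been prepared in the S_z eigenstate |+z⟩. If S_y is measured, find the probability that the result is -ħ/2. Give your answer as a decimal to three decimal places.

0.500

In the S_z basis, |+z⟩ = |↑⟩ and |-y⟩ = (|↑⟩ - i|↓⟩)/√2.
|⟨-y|+z⟩|² = 1/2.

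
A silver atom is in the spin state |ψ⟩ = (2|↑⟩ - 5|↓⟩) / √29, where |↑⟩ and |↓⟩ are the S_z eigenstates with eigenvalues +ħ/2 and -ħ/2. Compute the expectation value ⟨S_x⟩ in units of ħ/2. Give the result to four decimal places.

-0.6897

⟨σ_x⟩ = 2 Re(a* b)/(|a|²+|b|²) with a = 2, b = -5.
a* b = -10, so ⟨σ_x⟩ = -20/29.
⟨S_x⟩ = (ħ/2)·⟨σ_x⟩.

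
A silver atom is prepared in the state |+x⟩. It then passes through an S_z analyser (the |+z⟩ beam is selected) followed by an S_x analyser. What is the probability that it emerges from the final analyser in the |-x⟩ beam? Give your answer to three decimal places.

0.250

First analyser (S_z): from |+x⟩, P(|+z⟩) = 1/2.
After stage 1 the state is |+z⟩; P(|-x⟩) = |⟨-x|+z⟩|² = 1/2.
Joint probability = 1/2 × 1/2 = 0.250.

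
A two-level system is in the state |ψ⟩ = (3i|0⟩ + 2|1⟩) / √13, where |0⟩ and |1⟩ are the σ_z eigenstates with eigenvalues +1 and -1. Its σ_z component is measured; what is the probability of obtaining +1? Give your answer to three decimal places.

The +1 outcome corresponds to |0⟩. Its amplitude in |ψ⟩ is 3i/√13.
P = |3i|² / 13 = 9/13.

0.692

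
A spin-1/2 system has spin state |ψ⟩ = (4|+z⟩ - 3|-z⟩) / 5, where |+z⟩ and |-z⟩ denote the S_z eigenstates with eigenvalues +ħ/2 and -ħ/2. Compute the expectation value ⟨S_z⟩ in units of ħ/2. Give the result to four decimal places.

⟨σ_z⟩ = |a|² - |b|² divided by |a|²+|b|², with a, b the |+z⟩, |-z⟩ amplitudes.
= (16 - 9)/25 = 7/25.
⟨S_z⟩ = (ħ/2)·⟨σ_z⟩.

0.2800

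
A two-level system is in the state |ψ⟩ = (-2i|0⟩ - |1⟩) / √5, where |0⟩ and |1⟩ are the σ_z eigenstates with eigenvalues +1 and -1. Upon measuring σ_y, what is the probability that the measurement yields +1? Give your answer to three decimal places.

|+y⟩ = (|0⟩ + i|1⟩)/√2, so ⟨+y|ψ⟩ = (-i) / (√2·√5).
P = |-i|² / 10 = 1/10.

0.100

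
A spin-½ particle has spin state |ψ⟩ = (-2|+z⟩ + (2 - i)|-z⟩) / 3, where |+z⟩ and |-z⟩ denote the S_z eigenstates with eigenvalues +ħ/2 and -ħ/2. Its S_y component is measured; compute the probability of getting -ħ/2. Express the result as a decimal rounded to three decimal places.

0.278

|-y⟩ = (|+z⟩ - i|-z⟩)/√2, so ⟨-y|ψ⟩ = (-1 + 2i) / (√2·3).
P = |-1 + 2i|² / 18 = 5/18.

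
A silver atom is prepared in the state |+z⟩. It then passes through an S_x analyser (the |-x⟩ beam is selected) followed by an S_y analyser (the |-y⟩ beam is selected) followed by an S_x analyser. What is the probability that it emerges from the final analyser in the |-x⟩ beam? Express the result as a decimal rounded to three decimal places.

First analyser (S_x): from |+z⟩, P(|-x⟩) = 1/2.
After stage 1 the state is |-x⟩; P(|-y⟩) = |⟨-y|-x⟩|² = 1/2.
After stage 2 the state is |-y⟩; P(|-x⟩) = |⟨-x|-y⟩|² = 1/2.
Joint probability = 1/2 × 1/2 × 1/2 = 0.125.

0.125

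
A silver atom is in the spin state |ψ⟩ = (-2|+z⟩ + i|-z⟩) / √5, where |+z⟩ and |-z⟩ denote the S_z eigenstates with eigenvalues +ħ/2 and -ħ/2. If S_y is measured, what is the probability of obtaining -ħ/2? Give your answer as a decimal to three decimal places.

|-y⟩ = (|+z⟩ - i|-z⟩)/√2, so ⟨-y|ψ⟩ = (-3) / (√2·√5).
P = |-3|² / 10 = 9/10.

0.900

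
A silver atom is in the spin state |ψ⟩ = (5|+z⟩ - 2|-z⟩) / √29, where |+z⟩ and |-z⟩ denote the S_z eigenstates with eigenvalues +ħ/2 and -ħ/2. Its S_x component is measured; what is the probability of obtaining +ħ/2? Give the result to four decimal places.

0.1552

|+x⟩ = (|+z⟩ + |-z⟩)/√2, so ⟨+x|ψ⟩ = (3) / (√2·√29).
P = |3|² / 58 = 9/58.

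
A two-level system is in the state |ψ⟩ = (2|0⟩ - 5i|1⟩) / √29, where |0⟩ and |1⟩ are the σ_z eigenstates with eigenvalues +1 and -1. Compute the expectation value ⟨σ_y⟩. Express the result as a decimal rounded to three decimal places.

⟨σ_y⟩ = 2 Im(a* b)/(|a|²+|b|²) with a = 2, b = -5i.
a* b = -10i, so ⟨σ_y⟩ = -20/29.

-0.690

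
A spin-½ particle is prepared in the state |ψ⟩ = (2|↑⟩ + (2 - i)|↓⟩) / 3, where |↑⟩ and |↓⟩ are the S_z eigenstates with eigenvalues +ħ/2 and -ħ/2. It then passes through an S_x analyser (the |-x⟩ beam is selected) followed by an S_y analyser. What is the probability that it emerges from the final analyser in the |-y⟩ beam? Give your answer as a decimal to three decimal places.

0.028

First analyser (S_x): P(|-x⟩) = |⟨-x|ψ⟩|² = 1/18.
After stage 1 the state is |-x⟩; P(|-y⟩) = |⟨-y|-x⟩|² = 1/2.
Joint probability = 1/18 × 1/2 = 0.028.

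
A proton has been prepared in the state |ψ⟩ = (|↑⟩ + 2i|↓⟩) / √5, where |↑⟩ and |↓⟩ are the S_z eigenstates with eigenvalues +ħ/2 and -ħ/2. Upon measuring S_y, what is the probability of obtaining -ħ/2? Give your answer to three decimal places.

|-y⟩ = (|↑⟩ - i|↓⟩)/√2, so ⟨-y|ψ⟩ = (-1) / (√2·√5).
P = |-1|² / 10 = 1/10.

0.100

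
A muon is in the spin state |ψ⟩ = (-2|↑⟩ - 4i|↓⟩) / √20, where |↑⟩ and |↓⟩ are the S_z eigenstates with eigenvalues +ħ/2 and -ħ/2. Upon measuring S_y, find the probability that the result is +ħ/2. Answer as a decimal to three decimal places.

|+y⟩ = (|↑⟩ + i|↓⟩)/√2, so ⟨+y|ψ⟩ = (-6) / (√2·√20).
P = |-6|² / 40 = 36/40.

0.900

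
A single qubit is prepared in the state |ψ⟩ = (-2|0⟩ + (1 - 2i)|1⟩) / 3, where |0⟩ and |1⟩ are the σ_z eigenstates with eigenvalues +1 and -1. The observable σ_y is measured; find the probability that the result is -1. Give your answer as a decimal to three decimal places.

0.056

|-y⟩ = (|0⟩ - i|1⟩)/√2, so ⟨-y|ψ⟩ = (i) / (√2·3).
P = |i|² / 18 = 1/18.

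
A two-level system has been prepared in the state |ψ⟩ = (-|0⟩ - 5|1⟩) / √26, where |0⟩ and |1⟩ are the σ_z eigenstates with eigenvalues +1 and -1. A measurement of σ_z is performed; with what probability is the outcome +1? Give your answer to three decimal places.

0.038

The +1 outcome corresponds to |0⟩. Its amplitude in |ψ⟩ is -1/√26.
P = |-1|² / 26 = 1/26.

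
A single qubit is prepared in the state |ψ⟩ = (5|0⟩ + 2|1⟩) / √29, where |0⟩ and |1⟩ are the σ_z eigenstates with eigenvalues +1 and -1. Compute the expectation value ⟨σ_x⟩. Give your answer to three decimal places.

⟨σ_x⟩ = 2 Re(a* b)/(|a|²+|b|²) with a = 5, b = 2.
a* b = 10, so ⟨σ_x⟩ = 20/29.

0.690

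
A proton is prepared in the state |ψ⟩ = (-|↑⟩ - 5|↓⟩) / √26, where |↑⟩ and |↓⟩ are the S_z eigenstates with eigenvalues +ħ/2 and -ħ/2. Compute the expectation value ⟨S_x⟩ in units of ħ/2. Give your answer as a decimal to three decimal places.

0.385

⟨σ_x⟩ = 2 Re(a* b)/(|a|²+|b|²) with a = -1, b = -5.
a* b = 5, so ⟨σ_x⟩ = 10/26.
⟨S_x⟩ = (ħ/2)·⟨σ_x⟩.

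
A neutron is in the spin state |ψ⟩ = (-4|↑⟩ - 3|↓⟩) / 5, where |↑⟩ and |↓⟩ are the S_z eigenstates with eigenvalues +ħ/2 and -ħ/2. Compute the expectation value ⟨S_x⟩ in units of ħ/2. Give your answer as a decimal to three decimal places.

0.960

⟨σ_x⟩ = 2 Re(a* b)/(|a|²+|b|²) with a = -4, b = -3.
a* b = 12, so ⟨σ_x⟩ = 24/25.
⟨S_x⟩ = (ħ/2)·⟨σ_x⟩.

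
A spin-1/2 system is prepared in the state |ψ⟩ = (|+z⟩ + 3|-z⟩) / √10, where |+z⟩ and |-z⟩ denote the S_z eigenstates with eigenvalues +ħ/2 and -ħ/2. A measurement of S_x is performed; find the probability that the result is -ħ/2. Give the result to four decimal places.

|-x⟩ = (|+z⟩ - |-z⟩)/√2, so ⟨-x|ψ⟩ = (-2) / (√2·√10).
P = |-2|² / 20 = 4/20.

0.2000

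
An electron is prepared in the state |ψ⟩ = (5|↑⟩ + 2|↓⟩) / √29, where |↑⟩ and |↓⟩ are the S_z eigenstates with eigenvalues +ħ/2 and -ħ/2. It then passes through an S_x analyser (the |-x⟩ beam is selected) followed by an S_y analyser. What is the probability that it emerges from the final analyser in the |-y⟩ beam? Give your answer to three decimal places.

0.078

First analyser (S_x): P(|-x⟩) = |⟨-x|ψ⟩|² = 9/58.
After stage 1 the state is |-x⟩; P(|-y⟩) = |⟨-y|-x⟩|² = 1/2.
Joint probability = 9/58 × 1/2 = 0.078.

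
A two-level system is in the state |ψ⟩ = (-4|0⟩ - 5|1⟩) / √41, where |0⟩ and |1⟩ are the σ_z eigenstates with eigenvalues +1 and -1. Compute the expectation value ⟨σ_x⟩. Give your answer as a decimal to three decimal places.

⟨σ_x⟩ = 2 Re(a* b)/(|a|²+|b|²) with a = -4, b = -5.
a* b = 20, so ⟨σ_x⟩ = 40/41.

0.976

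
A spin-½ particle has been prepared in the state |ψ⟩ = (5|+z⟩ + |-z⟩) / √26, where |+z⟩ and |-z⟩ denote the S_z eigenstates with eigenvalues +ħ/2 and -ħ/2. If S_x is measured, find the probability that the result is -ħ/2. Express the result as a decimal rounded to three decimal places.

0.308

|-x⟩ = (|+z⟩ - |-z⟩)/√2, so ⟨-x|ψ⟩ = (4) / (√2·√26).
P = |4|² / 52 = 16/52.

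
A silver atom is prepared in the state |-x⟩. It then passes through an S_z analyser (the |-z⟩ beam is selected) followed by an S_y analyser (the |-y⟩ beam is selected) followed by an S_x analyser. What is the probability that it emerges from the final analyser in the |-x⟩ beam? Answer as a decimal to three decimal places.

First analyser (S_z): from |-x⟩, P(|-z⟩) = 1/2.
After stage 1 the state is |-z⟩; P(|-y⟩) = |⟨-y|-z⟩|² = 1/2.
After stage 2 the state is |-y⟩; P(|-x⟩) = |⟨-x|-y⟩|² = 1/2.
Joint probability = 1/2 × 1/2 × 1/2 = 0.125.

0.125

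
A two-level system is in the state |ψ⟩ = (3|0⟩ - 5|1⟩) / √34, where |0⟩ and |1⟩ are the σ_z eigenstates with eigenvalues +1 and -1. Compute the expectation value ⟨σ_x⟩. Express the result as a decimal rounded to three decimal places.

-0.882

⟨σ_x⟩ = 2 Re(a* b)/(|a|²+|b|²) with a = 3, b = -5.
a* b = -15, so ⟨σ_x⟩ = -30/34.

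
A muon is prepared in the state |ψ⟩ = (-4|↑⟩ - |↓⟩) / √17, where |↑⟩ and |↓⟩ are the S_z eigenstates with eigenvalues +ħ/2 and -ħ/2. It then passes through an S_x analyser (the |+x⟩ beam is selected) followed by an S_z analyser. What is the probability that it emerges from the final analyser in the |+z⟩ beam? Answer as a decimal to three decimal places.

0.368

First analyser (S_x): P(|+x⟩) = |⟨+x|ψ⟩|² = 25/34.
After stage 1 the state is |+x⟩; P(|+z⟩) = |⟨+z|+x⟩|² = 1/2.
Joint probability = 25/34 × 1/2 = 0.368.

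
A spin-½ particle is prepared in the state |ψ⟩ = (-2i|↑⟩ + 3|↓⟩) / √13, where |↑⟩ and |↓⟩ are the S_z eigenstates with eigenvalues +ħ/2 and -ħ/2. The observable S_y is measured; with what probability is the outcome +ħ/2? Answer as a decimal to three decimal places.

|+y⟩ = (|↑⟩ + i|↓⟩)/√2, so ⟨+y|ψ⟩ = (-5i) / (√2·√13).
P = |-5i|² / 26 = 25/26.

0.962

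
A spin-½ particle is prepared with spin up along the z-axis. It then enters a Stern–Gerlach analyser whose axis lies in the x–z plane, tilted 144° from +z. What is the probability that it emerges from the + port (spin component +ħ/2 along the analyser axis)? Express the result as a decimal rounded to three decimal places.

0.095

For spin-½, the probability of finding spin-up along an axis at angle θ to the initial spin direction is cos²(θ/2); spin-down is sin²(θ/2).
θ = 144°, so P = cos²(72°) ≈ 0.095.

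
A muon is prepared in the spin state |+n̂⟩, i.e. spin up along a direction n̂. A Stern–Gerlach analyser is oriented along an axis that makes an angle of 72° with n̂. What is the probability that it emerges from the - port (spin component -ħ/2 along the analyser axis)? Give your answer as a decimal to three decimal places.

For spin-½, the probability of finding spin-up along an axis at angle θ to the initial spin direction is cos²(θ/2); spin-down is sin²(θ/2).
θ = 72°, so P = sin²(36°) ≈ 0.345.

0.345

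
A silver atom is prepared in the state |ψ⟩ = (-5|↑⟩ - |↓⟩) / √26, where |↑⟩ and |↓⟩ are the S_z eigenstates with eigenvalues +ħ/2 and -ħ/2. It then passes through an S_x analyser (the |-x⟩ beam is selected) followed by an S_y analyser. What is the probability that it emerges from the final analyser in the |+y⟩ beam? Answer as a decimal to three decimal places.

First analyser (S_x): P(|-x⟩) = |⟨-x|ψ⟩|² = 16/52.
After stage 1 the state is |-x⟩; P(|+y⟩) = |⟨+y|-x⟩|² = 1/2.
Joint probability = 16/52 × 1/2 = 0.154.

0.154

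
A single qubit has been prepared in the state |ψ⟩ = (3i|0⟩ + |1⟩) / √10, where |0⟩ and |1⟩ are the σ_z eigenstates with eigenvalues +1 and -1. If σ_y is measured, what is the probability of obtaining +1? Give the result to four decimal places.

0.2000

|+y⟩ = (|0⟩ + i|1⟩)/√2, so ⟨+y|ψ⟩ = (2i) / (√2·√10).
P = |2i|² / 20 = 4/20.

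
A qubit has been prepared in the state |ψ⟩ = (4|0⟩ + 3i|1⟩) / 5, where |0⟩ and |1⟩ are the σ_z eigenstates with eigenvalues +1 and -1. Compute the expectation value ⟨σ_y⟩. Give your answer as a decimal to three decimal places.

0.960

⟨σ_y⟩ = 2 Im(a* b)/(|a|²+|b|²) with a = 4, b = 3i.
a* b = 12i, so ⟨σ_y⟩ = 24/25.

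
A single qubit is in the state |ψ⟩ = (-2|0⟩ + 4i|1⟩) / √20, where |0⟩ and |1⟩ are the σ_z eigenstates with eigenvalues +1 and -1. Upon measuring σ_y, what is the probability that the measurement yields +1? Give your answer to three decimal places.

|+y⟩ = (|0⟩ + i|1⟩)/√2, so ⟨+y|ψ⟩ = (2) / (√2·√20).
P = |2|² / 40 = 4/40.

0.100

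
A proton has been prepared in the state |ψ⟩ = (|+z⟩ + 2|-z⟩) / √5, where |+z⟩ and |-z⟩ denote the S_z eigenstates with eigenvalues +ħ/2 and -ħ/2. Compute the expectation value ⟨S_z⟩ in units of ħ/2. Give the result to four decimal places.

-0.6000

⟨σ_z⟩ = |a|² - |b|² divided by |a|²+|b|², with a, b the |+z⟩, |-z⟩ amplitudes.
= (1 - 4)/5 = -3/5.
⟨S_z⟩ = (ħ/2)·⟨σ_z⟩.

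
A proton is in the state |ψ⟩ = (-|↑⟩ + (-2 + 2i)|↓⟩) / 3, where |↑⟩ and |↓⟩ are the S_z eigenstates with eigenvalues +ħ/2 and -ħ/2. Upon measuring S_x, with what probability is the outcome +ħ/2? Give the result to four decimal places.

|+x⟩ = (|↑⟩ + |↓⟩)/√2, so ⟨+x|ψ⟩ = (-3 + 2i) / (√2·3).
P = |-3 + 2i|² / 18 = 13/18.

0.7222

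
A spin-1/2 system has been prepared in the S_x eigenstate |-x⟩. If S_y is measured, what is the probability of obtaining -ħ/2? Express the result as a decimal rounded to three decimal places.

In the S_z basis, |-x⟩ = (|↑⟩ - |↓⟩)/√2 and |-y⟩ = (|↑⟩ - i|↓⟩)/√2.
|⟨-y|-x⟩|² = 1/2.

0.500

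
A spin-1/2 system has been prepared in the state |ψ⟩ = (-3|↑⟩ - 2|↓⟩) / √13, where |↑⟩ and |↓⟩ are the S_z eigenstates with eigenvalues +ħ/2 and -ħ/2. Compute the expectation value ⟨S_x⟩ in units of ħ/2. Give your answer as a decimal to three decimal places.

⟨σ_x⟩ = 2 Re(a* b)/(|a|²+|b|²) with a = -3, b = -2.
a* b = 6, so ⟨σ_x⟩ = 12/13.
⟨S_x⟩ = (ħ/2)·⟨σ_x⟩.

0.923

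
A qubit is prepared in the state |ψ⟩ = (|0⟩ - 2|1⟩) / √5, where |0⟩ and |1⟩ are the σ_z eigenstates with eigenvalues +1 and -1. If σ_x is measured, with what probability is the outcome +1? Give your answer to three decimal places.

0.100

|+x⟩ = (|0⟩ + |1⟩)/√2, so ⟨+x|ψ⟩ = (-1) / (√2·√5).
P = |-1|² / 10 = 1/10.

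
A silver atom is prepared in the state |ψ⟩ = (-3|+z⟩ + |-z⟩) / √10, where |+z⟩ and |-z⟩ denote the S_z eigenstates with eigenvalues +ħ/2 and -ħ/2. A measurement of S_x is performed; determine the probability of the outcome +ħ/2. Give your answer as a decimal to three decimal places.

|+x⟩ = (|+z⟩ + |-z⟩)/√2, so ⟨+x|ψ⟩ = (-2) / (√2·√10).
P = |-2|² / 20 = 4/20.

0.200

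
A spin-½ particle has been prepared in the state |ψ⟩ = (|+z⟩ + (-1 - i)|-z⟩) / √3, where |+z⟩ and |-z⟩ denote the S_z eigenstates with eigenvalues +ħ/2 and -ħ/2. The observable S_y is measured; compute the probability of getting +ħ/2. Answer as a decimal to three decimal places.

|+y⟩ = (|+z⟩ + i|-z⟩)/√2, so ⟨+y|ψ⟩ = (i) / (√2·√3).
P = |i|² / 6 = 1/6.

0.167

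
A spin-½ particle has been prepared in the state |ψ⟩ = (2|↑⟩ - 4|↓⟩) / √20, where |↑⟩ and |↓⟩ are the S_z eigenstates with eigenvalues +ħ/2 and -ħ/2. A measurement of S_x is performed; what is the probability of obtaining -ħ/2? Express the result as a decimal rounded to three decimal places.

|-x⟩ = (|↑⟩ - |↓⟩)/√2, so ⟨-x|ψ⟩ = (6) / (√2·√20).
P = |6|² / 40 = 36/40.

0.900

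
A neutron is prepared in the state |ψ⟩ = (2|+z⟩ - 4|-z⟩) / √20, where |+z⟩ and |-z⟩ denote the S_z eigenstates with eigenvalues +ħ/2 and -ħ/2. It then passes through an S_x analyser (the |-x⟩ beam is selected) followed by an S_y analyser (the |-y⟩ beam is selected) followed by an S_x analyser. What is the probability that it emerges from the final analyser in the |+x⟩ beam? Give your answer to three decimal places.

First analyser (S_x): P(|-x⟩) = |⟨-x|ψ⟩|² = 36/40.
After stage 1 the state is |-x⟩; P(|-y⟩) = |⟨-y|-x⟩|² = 1/2.
After stage 2 the state is |-y⟩; P(|+x⟩) = |⟨+x|-y⟩|² = 1/2.
Joint probability = 36/40 × 1/2 × 1/2 = 0.225.

0.225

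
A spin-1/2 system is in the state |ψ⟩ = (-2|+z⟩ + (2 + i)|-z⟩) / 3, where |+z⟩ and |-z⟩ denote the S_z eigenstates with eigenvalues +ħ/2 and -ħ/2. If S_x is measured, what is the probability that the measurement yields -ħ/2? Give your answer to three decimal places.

0.944

|-x⟩ = (|+z⟩ - |-z⟩)/√2, so ⟨-x|ψ⟩ = (-4 - i) / (√2·3).
P = |-4 - i|² / 18 = 17/18.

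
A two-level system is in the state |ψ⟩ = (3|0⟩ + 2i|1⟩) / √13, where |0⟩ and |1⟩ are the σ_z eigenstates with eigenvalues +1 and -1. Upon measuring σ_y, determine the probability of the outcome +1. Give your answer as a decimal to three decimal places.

0.962

|+y⟩ = (|0⟩ + i|1⟩)/√2, so ⟨+y|ψ⟩ = (5) / (√2·√13).
P = |5|² / 26 = 25/26.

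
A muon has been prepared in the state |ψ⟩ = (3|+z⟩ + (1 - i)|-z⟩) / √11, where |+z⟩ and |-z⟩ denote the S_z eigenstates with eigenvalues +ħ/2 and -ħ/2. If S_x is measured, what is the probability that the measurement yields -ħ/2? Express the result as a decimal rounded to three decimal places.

0.227

|-x⟩ = (|+z⟩ - |-z⟩)/√2, so ⟨-x|ψ⟩ = (2 + i) / (√2·√11).
P = |2 + i|² / 22 = 5/22.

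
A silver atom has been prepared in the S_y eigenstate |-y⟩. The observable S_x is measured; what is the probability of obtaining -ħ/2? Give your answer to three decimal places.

0.500

In the S_z basis, |-y⟩ = (|↑⟩ - i|↓⟩)/√2 and |-x⟩ = (|↑⟩ - |↓⟩)/√2.
|⟨-x|-y⟩|² = 1/2.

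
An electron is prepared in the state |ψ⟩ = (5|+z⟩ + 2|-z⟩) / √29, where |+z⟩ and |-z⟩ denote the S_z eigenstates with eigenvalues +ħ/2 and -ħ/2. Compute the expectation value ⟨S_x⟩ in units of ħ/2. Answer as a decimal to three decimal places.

⟨σ_x⟩ = 2 Re(a* b)/(|a|²+|b|²) with a = 5, b = 2.
a* b = 10, so ⟨σ_x⟩ = 20/29.
⟨S_x⟩ = (ħ/2)·⟨σ_x⟩.

0.690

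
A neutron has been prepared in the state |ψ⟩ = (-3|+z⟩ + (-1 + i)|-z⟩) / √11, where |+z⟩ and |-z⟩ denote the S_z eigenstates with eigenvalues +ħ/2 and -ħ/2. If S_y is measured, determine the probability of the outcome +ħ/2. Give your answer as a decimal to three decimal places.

|+y⟩ = (|+z⟩ + i|-z⟩)/√2, so ⟨+y|ψ⟩ = (-2 + i) / (√2·√11).
P = |-2 + i|² / 22 = 5/22.

0.227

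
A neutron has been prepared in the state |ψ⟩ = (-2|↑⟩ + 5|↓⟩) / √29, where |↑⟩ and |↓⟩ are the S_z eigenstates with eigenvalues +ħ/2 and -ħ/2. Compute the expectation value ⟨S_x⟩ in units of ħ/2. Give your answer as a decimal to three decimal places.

-0.690

⟨σ_x⟩ = 2 Re(a* b)/(|a|²+|b|²) with a = -2, b = 5.
a* b = -10, so ⟨σ_x⟩ = -20/29.
⟨S_x⟩ = (ħ/2)·⟨σ_x⟩.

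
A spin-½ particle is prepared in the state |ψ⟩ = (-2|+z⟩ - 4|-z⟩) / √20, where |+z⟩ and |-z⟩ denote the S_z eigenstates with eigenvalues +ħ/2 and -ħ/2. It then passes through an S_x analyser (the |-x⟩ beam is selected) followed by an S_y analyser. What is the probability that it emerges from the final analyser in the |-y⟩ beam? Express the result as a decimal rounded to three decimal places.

First analyser (S_x): P(|-x⟩) = |⟨-x|ψ⟩|² = 4/40.
After stage 1 the state is |-x⟩; P(|-y⟩) = |⟨-y|-x⟩|² = 1/2.
Joint probability = 4/40 × 1/2 = 0.050.

0.050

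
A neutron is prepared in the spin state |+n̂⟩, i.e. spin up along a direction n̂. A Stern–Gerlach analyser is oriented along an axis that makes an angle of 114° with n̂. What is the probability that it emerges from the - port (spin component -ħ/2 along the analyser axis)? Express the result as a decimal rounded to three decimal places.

For spin-½, the probability of finding spin-up along an axis at angle θ to the initial spin direction is cos²(θ/2); spin-down is sin²(θ/2).
θ = 114°, so P = sin²(57°) ≈ 0.703.

0.703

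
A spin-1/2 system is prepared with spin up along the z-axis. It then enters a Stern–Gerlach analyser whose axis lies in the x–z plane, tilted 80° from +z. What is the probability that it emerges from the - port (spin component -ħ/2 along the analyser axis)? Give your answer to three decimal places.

For spin-½, the probability of finding spin-up along an axis at angle θ to the initial spin direction is cos²(θ/2); spin-down is sin²(θ/2).
θ = 80°, so P = sin²(40°) ≈ 0.413.

0.413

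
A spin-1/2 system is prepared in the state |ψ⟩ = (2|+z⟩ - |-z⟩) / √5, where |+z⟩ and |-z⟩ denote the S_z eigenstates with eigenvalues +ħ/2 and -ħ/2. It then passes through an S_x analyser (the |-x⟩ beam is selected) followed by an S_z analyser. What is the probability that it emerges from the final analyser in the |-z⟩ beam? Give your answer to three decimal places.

First analyser (S_x): P(|-x⟩) = |⟨-x|ψ⟩|² = 9/10.
After stage 1 the state is |-x⟩; P(|-z⟩) = |⟨-z|-x⟩|² = 1/2.
Joint probability = 9/10 × 1/2 = 0.450.

0.450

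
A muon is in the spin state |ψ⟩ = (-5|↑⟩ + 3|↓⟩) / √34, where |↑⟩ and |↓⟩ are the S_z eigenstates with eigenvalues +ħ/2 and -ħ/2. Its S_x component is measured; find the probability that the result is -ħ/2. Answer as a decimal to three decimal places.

0.941

|-x⟩ = (|↑⟩ - |↓⟩)/√2, so ⟨-x|ψ⟩ = (-8) / (√2·√34).
P = |-8|² / 68 = 64/68.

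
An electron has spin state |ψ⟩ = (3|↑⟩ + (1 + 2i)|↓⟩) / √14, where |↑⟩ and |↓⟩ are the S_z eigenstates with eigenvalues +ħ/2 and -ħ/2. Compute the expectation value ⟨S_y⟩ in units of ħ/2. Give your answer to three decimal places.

⟨σ_y⟩ = 2 Im(a* b)/(|a|²+|b|²) with a = 3, b = (1 + 2i).
a* b = (3 + 6i), so ⟨σ_y⟩ = 12/14.
⟨S_y⟩ = (ħ/2)·⟨σ_y⟩.

0.857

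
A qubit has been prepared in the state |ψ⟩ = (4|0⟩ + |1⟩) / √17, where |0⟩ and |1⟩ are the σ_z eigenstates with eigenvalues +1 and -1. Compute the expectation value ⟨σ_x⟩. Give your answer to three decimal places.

0.471

⟨σ_x⟩ = 2 Re(a* b)/(|a|²+|b|²) with a = 4, b = 1.
a* b = 4, so ⟨σ_x⟩ = 8/17.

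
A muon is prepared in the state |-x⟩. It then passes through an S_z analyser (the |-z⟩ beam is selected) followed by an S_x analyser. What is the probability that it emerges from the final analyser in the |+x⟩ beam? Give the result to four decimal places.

0.2500

First analyser (S_z): from |-x⟩, P(|-z⟩) = 1/2.
After stage 1 the state is |-z⟩; P(|+x⟩) = |⟨+x|-z⟩|² = 1/2.
Joint probability = 1/2 × 1/2 = 0.2500.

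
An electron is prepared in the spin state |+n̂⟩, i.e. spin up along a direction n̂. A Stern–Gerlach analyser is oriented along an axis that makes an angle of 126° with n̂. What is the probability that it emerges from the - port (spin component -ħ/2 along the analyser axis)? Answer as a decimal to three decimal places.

0.794

For spin-½, the probability of finding spin-up along an axis at angle θ to the initial spin direction is cos²(θ/2); spin-down is sin²(θ/2).
θ = 126°, so P = sin²(63°) ≈ 0.794.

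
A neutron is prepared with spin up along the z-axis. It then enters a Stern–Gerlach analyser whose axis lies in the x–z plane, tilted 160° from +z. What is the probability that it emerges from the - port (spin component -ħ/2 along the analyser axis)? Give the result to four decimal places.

For spin-½, the probability of finding spin-up along an axis at angle θ to the initial spin direction is cos²(θ/2); spin-down is sin²(θ/2).
θ = 160°, so P = sin²(80°) ≈ 0.9698.

0.9698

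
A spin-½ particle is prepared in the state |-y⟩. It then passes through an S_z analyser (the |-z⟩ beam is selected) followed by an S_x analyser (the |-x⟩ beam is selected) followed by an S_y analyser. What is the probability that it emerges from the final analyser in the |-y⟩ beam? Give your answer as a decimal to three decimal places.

0.125

First analyser (S_z): from |-y⟩, P(|-z⟩) = 1/2.
After stage 1 the state is |-z⟩; P(|-x⟩) = |⟨-x|-z⟩|² = 1/2.
After stage 2 the state is |-x⟩; P(|-y⟩) = |⟨-y|-x⟩|² = 1/2.
Joint probability = 1/2 × 1/2 × 1/2 = 0.125.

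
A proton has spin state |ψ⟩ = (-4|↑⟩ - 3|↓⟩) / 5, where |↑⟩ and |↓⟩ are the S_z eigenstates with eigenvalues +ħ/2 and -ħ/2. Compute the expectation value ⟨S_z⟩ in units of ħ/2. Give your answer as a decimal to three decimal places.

⟨σ_z⟩ = |a|² - |b|² divided by |a|²+|b|², with a, b the |↑⟩, |↓⟩ amplitudes.
= (16 - 9)/25 = 7/25.
⟨S_z⟩ = (ħ/2)·⟨σ_z⟩.

0.280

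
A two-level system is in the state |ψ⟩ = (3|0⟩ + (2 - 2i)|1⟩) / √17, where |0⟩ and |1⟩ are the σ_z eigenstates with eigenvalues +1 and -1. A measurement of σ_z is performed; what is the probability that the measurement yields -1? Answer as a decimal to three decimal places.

0.471

The -1 outcome corresponds to |1⟩. Its amplitude in |ψ⟩ is (2 - 2i)/√17.
P = |2 - 2i|² / 17 = 8/17.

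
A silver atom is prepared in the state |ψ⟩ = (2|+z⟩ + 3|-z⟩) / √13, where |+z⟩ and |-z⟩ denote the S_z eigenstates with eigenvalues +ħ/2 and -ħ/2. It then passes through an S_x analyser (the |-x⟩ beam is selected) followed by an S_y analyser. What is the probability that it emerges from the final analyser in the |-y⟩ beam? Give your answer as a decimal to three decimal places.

First analyser (S_x): P(|-x⟩) = |⟨-x|ψ⟩|² = 1/26.
After stage 1 the state is |-x⟩; P(|-y⟩) = |⟨-y|-x⟩|² = 1/2.
Joint probability = 1/26 × 1/2 = 0.019.

0.019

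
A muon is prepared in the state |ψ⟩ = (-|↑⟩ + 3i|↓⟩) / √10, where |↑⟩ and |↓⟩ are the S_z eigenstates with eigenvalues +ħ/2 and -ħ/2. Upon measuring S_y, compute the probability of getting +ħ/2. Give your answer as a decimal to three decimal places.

|+y⟩ = (|↑⟩ + i|↓⟩)/√2, so ⟨+y|ψ⟩ = (2) / (√2·√10).
P = |2|² / 20 = 4/20.

0.200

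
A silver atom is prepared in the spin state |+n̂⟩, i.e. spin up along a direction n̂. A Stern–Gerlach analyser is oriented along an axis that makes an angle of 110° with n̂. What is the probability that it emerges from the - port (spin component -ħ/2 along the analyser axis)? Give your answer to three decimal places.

For spin-½, the probability of finding spin-up along an axis at angle θ to the initial spin direction is cos²(θ/2); spin-down is sin²(θ/2).
θ = 110°, so P = sin²(55°) ≈ 0.671.

0.671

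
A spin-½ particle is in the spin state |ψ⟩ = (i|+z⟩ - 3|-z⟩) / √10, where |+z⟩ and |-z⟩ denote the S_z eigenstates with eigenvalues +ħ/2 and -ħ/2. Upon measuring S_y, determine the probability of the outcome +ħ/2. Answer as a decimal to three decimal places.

|+y⟩ = (|+z⟩ + i|-z⟩)/√2, so ⟨+y|ψ⟩ = (4i) / (√2·√10).
P = |4i|² / 20 = 16/20.

0.800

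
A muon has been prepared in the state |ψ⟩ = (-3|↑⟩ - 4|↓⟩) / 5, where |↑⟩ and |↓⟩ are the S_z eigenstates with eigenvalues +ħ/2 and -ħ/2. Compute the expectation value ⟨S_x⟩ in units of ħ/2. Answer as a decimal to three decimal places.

⟨σ_x⟩ = 2 Re(a* b)/(|a|²+|b|²) with a = -3, b = -4.
a* b = 12, so ⟨σ_x⟩ = 24/25.
⟨S_x⟩ = (ħ/2)·⟨σ_x⟩.

0.960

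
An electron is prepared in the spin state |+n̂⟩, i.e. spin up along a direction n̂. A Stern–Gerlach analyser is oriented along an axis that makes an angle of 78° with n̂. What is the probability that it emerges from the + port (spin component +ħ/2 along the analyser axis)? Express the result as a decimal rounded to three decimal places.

0.604

For spin-½, the probability of finding spin-up along an axis at angle θ to the initial spin direction is cos²(θ/2); spin-down is sin²(θ/2).
θ = 78°, so P = cos²(39°) ≈ 0.604.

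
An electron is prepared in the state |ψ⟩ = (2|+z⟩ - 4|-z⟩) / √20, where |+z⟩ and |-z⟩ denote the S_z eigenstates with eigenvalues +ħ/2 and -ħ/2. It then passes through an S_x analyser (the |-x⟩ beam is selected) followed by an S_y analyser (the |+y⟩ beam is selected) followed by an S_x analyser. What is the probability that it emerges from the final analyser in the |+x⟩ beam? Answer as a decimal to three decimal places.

First analyser (S_x): P(|-x⟩) = |⟨-x|ψ⟩|² = 36/40.
After stage 1 the state is |-x⟩; P(|+y⟩) = |⟨+y|-x⟩|² = 1/2.
After stage 2 the state is |+y⟩; P(|+x⟩) = |⟨+x|+y⟩|² = 1/2.
Joint probability = 36/40 × 1/2 × 1/2 = 0.225.

0.225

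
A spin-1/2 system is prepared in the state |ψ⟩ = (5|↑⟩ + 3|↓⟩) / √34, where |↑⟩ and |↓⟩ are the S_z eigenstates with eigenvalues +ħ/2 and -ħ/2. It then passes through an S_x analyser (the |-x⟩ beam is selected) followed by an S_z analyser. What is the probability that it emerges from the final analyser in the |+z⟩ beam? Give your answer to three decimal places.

First analyser (S_x): P(|-x⟩) = |⟨-x|ψ⟩|² = 4/68.
After stage 1 the state is |-x⟩; P(|+z⟩) = |⟨+z|-x⟩|² = 1/2.
Joint probability = 4/68 × 1/2 = 0.029.

0.029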